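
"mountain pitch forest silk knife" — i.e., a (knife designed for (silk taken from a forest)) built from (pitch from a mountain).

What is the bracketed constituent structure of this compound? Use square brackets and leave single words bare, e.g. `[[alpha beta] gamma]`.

Whole compound: head "knife" (specifically "forest silk knife"), modifier "mountain pitch".
"mountain pitch" → head "pitch", modifier "mountain".
"forest silk knife" → head "knife", modifier "forest silk".
"forest silk" → head "silk", modifier "forest".
So the structure is [[mountain pitch] [[forest silk] knife]].

[[mountain pitch] [[forest silk] knife]]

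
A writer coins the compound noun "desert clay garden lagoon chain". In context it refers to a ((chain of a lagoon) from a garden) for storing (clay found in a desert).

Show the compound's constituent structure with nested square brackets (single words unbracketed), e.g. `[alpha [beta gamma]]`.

[[desert clay] [garden [lagoon chain]]]

The outermost head in the paraphrase is "chain" (specifically "garden lagoon chain"), modified by "desert clay".
Inside "desert clay": head "clay", modifier "desert".
Inside "garden lagoon chain": head "chain" (specifically "lagoon chain"), modifier "garden".
Inside "lagoon chain": head "chain", modifier "lagoon".
Putting it together: [[desert clay] [garden [lagoon chain]]].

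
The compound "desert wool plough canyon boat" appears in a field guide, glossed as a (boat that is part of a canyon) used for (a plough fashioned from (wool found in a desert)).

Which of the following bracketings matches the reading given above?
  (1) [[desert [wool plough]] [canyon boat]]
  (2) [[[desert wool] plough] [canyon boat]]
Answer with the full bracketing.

The paraphrase's head is the "boat" part ("canyon boat"); its modifier is "desert wool plough".
That top-level split, carried through the inner groups, gives [[[desert wool] plough] [canyon boat]].

[[[desert wool] plough] [canyon boat]]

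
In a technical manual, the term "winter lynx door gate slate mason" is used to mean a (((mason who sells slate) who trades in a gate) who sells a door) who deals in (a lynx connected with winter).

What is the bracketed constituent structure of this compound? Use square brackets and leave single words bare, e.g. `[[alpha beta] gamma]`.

[[winter lynx] [door [gate [slate mason]]]]

The outermost head in the paraphrase is "mason" (specifically "door gate slate mason"), modified by "winter lynx".
Inside "winter lynx": head "lynx", modifier "winter".
Inside "door gate slate mason": head "mason" (specifically "gate slate mason"), modifier "door".
Inside "gate slate mason": head "mason" (specifically "slate mason"), modifier "gate".
Inside "slate mason": head "mason", modifier "slate".
Assembled: [[winter lynx] [door [gate [slate mason]]]].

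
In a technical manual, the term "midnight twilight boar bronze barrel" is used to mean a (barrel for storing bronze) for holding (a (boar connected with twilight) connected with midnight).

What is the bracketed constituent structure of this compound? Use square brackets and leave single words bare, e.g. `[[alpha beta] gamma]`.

Whole compound: head "barrel" (specifically "bronze barrel"), modifier "midnight twilight boar".
Inside "midnight twilight boar": head "boar" (specifically "twilight boar"), modifier "midnight".
Inside "twilight boar": head "boar", modifier "twilight".
Inside "bronze barrel": head "barrel", modifier "bronze".
Putting it together: [[midnight [twilight boar]] [bronze barrel]].

[[midnight [twilight boar]] [bronze barrel]]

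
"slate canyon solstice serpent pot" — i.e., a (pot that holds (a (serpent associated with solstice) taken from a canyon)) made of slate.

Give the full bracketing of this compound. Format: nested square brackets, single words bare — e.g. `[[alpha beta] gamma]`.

[slate [[canyon [solstice serpent]] pot]]

Overall it is a kind of pot (specifically "canyon solstice serpent pot"); the modifier is "slate".
Inside "canyon solstice serpent pot": head "pot", modifier "canyon solstice serpent".
Inside "canyon solstice serpent": head "serpent" (specifically "solstice serpent"), modifier "canyon".
Inside "solstice serpent": head "serpent", modifier "solstice".
So the structure is [slate [[canyon [solstice serpent]] pot]].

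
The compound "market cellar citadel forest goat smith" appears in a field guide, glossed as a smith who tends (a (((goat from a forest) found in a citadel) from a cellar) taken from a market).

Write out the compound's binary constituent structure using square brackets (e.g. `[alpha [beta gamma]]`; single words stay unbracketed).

[[market [cellar [citadel [forest goat]]]] smith]

At the top level: head "smith"; modifier "market cellar citadel forest goat".
"market cellar citadel forest goat" → head "goat" (specifically "cellar citadel forest goat"), modifier "market".
"cellar citadel forest goat" → head "goat" (specifically "citadel forest goat"), modifier "cellar".
"citadel forest goat" → head "goat" (specifically "forest goat"), modifier "citadel".
"forest goat" → head "goat", modifier "forest".
So the structure is [[market [cellar [citadel [forest goat]]]] smith].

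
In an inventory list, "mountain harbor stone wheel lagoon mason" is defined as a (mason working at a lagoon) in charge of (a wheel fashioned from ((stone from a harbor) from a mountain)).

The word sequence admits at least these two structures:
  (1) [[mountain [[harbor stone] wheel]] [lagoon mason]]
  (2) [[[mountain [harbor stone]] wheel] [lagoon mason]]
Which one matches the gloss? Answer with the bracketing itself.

[[[mountain [harbor stone]] wheel] [lagoon mason]]

The paraphrase's head is the "mason" part ("lagoon mason"); its modifier is "mountain harbor stone wheel".
That top-level split, carried through the inner groups, gives [[[mountain [harbor stone]] wheel] [lagoon mason]].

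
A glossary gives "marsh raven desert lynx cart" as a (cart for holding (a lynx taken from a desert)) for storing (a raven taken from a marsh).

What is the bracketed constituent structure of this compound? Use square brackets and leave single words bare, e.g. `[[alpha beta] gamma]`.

The outermost head in the paraphrase is "cart" (specifically "desert lynx cart"), modified by "marsh raven".
Within "marsh raven", the head is "raven" and the modifier is "marsh".
Within "desert lynx cart", the head is "cart" and the modifier is "desert lynx".
Within "desert lynx", the head is "lynx" and the modifier is "desert".
So the structure is [[marsh raven] [[desert lynx] cart]].

[[marsh raven] [[desert lynx] cart]]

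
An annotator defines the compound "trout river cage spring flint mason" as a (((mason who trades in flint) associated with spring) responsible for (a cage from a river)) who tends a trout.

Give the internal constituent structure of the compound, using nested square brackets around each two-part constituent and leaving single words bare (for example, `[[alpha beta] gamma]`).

The outermost head in the paraphrase is "mason" (specifically "river cage spring flint mason"), modified by "trout".
Inside "river cage spring flint mason": head "mason" (specifically "spring flint mason"), modifier "river cage".
Inside "river cage": head "cage", modifier "river".
Inside "spring flint mason": head "mason" (specifically "flint mason"), modifier "spring".
Inside "flint mason": head "mason", modifier "flint".
Putting it together: [trout [[river cage] [spring [flint mason]]]].

[trout [[river cage] [spring [flint mason]]]]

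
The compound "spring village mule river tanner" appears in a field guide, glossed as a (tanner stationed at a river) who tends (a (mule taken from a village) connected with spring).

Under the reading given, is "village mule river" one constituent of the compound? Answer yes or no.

The top-level split is [spring village mule] [river tanner]; the full structure is [[spring [village mule]] [river tanner]].
"village mule river" straddles a constituent boundary, so it is not a single unit.

no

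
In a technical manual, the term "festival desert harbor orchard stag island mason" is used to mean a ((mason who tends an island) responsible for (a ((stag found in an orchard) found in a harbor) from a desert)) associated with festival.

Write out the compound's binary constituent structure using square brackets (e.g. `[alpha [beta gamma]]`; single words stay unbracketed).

The outermost head in the paraphrase is "mason" (specifically "desert harbor orchard stag island mason"), modified by "festival".
Within "desert harbor orchard stag island mason", the head is "mason" (specifically "island mason") and the modifier is "desert harbor orchard stag".
Within "desert harbor orchard stag", the head is "stag" (specifically "harbor orchard stag") and the modifier is "desert".
Within "harbor orchard stag", the head is "stag" (specifically "orchard stag") and the modifier is "harbor".
Within "orchard stag", the head is "stag" and the modifier is "orchard".
Within "island mason", the head is "mason" and the modifier is "island".
Assembled: [festival [[desert [harbor [orchard stag]]] [island mason]]].

[festival [[desert [harbor [orchard stag]]] [island mason]]]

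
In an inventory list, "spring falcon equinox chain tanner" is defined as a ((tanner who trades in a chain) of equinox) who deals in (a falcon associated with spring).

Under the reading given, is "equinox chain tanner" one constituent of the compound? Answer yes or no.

yes

The paraphrase groups the words so that "equinox chain tanner" is one unit: it corresponds to a single parenthesized sub-phrase.
The full structure is [[spring falcon] [equinox [chain tanner]]], in which [equinox chain tanner] is a constituent.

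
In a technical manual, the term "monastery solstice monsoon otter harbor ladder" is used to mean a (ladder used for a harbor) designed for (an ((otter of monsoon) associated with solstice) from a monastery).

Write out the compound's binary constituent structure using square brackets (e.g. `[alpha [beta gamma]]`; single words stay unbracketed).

Overall it is a kind of ladder (specifically "harbor ladder"); the modifier is "monastery solstice monsoon otter".
Within "monastery solstice monsoon otter", the head is "otter" (specifically "solstice monsoon otter") and the modifier is "monastery".
Within "solstice monsoon otter", the head is "otter" (specifically "monsoon otter") and the modifier is "solstice".
Within "monsoon otter", the head is "otter" and the modifier is "monsoon".
Within "harbor ladder", the head is "ladder" and the modifier is "harbor".
So the structure is [[monastery [solstice [monsoon otter]]] [harbor ladder]].

[[monastery [solstice [monsoon otter]]] [harbor ladder]]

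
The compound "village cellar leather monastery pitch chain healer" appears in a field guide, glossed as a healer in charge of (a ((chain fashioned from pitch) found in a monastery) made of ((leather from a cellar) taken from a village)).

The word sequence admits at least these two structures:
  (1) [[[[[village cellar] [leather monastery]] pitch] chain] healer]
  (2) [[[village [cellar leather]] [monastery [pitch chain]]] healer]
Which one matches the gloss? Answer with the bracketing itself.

[[[village [cellar leather]] [monastery [pitch chain]]] healer]

The paraphrase's head is the "healer" part ("healer"); its modifier is "village cellar leather monastery pitch chain".
That top-level split, carried through the inner groups, gives [[[village [cellar leather]] [monastery [pitch chain]]] healer].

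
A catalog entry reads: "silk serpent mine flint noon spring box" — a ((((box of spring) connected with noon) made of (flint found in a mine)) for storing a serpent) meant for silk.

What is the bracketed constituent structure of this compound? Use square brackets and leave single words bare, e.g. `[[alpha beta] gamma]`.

At the top level: head "box" (specifically "serpent mine flint noon spring box"); modifier "silk".
Within "serpent mine flint noon spring box", the head is "box" (specifically "mine flint noon spring box") and the modifier is "serpent".
Within "mine flint noon spring box", the head is "box" (specifically "noon spring box") and the modifier is "mine flint".
Within "mine flint", the head is "flint" and the modifier is "mine".
Within "noon spring box", the head is "box" (specifically "spring box") and the modifier is "noon".
Within "spring box", the head is "box" and the modifier is "spring".
Assembled: [silk [serpent [[mine flint] [noon [spring box]]]]].

[silk [serpent [[mine flint] [noon [spring box]]]]]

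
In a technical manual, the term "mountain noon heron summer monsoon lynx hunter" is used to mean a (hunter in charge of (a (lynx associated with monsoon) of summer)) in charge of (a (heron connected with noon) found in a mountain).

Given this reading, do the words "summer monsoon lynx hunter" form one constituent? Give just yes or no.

yes

The paraphrase groups the words so that "summer monsoon lynx hunter" is one unit: it corresponds to a single parenthesized sub-phrase.
The full structure is [[mountain [noon heron]] [[summer [monsoon lynx]] hunter]], in which [summer monsoon lynx hunter] is a constituent.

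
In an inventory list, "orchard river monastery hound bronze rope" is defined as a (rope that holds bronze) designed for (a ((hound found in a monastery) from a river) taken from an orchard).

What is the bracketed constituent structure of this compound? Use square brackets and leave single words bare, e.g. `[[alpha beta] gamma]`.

At the top level: head "rope" (specifically "bronze rope"); modifier "orchard river monastery hound".
"orchard river monastery hound" → head "hound" (specifically "river monastery hound"), modifier "orchard".
"river monastery hound" → head "hound" (specifically "monastery hound"), modifier "river".
"monastery hound" → head "hound", modifier "monastery".
"bronze rope" → head "rope", modifier "bronze".
So the structure is [[orchard [river [monastery hound]]] [bronze rope]].

[[orchard [river [monastery hound]]] [bronze rope]]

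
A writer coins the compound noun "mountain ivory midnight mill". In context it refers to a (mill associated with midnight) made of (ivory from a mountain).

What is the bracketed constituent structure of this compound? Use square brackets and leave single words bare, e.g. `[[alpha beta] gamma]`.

[[mountain ivory] [midnight mill]]

The outermost head in the paraphrase is "mill" (specifically "midnight mill"), modified by "mountain ivory".
"mountain ivory" → head "ivory", modifier "mountain".
"midnight mill" → head "mill", modifier "midnight".
Assembled: [[mountain ivory] [midnight mill]].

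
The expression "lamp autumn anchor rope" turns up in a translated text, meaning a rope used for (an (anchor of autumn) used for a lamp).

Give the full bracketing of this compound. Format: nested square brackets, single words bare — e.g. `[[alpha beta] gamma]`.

At the top level: head "rope"; modifier "lamp autumn anchor".
Inside "lamp autumn anchor": head "anchor" (specifically "autumn anchor"), modifier "lamp".
Inside "autumn anchor": head "anchor", modifier "autumn".
So the structure is [[lamp [autumn anchor]] rope].

[[lamp [autumn anchor]] rope]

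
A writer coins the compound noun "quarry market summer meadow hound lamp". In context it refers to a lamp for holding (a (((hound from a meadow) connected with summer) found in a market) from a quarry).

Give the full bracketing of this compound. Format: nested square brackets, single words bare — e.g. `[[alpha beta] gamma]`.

The outermost head in the paraphrase is "lamp", modified by "quarry market summer meadow hound".
Within "quarry market summer meadow hound", the head is "hound" (specifically "market summer meadow hound") and the modifier is "quarry".
Within "market summer meadow hound", the head is "hound" (specifically "summer meadow hound") and the modifier is "market".
Within "summer meadow hound", the head is "hound" (specifically "meadow hound") and the modifier is "summer".
Within "meadow hound", the head is "hound" and the modifier is "meadow".
Assembled: [[quarry [market [summer [meadow hound]]]] lamp].

[[quarry [market [summer [meadow hound]]]] lamp]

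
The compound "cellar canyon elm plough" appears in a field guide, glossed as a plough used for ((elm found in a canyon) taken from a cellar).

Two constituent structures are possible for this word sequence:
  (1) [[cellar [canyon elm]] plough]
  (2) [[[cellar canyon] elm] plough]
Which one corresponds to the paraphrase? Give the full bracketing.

[[cellar [canyon elm]] plough]

The paraphrase's head is the "plough" part ("plough"); its modifier is "cellar canyon elm".
That top-level split, carried through the inner groups, gives [[cellar [canyon elm]] plough].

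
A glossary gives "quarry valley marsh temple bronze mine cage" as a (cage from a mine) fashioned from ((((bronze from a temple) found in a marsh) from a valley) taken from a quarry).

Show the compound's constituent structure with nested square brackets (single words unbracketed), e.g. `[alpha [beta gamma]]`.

Whole compound: head "cage" (specifically "mine cage"), modifier "quarry valley marsh temple bronze".
Within "quarry valley marsh temple bronze", the head is "bronze" (specifically "valley marsh temple bronze") and the modifier is "quarry".
Within "valley marsh temple bronze", the head is "bronze" (specifically "marsh temple bronze") and the modifier is "valley".
Within "marsh temple bronze", the head is "bronze" (specifically "temple bronze") and the modifier is "marsh".
Within "temple bronze", the head is "bronze" and the modifier is "temple".
Within "mine cage", the head is "cage" and the modifier is "mine".
Assembled: [[quarry [valley [marsh [temple bronze]]]] [mine cage]].

[[quarry [valley [marsh [temple bronze]]]] [mine cage]]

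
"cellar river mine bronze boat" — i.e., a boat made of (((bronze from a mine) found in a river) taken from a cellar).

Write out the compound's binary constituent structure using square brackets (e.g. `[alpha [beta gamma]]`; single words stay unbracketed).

[[cellar [river [mine bronze]]] boat]

At the top level: head "boat"; modifier "cellar river mine bronze".
"cellar river mine bronze" → head "bronze" (specifically "river mine bronze"), modifier "cellar".
"river mine bronze" → head "bronze" (specifically "mine bronze"), modifier "river".
"mine bronze" → head "bronze", modifier "mine".
So the structure is [[cellar [river [mine bronze]]] boat].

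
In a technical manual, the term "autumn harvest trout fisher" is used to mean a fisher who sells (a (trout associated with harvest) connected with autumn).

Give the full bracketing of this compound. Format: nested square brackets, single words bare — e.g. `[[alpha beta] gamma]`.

Whole compound: head "fisher", modifier "autumn harvest trout".
Inside "autumn harvest trout": head "trout" (specifically "harvest trout"), modifier "autumn".
Inside "harvest trout": head "trout", modifier "harvest".
So the structure is [[autumn [harvest trout]] fisher].

[[autumn [harvest trout]] fisher]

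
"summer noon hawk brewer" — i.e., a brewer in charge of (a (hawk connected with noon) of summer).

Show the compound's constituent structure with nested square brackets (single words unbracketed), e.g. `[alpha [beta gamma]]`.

At the top level: head "brewer"; modifier "summer noon hawk".
"summer noon hawk" → head "hawk" (specifically "noon hawk"), modifier "summer".
"noon hawk" → head "hawk", modifier "noon".
Putting it together: [[summer [noon hawk]] brewer].

[[summer [noon hawk]] brewer]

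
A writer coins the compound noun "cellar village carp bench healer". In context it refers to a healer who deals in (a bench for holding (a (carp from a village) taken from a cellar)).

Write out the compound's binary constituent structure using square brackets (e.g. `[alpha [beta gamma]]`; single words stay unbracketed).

[[[cellar [village carp]] bench] healer]

Overall it is a kind of healer; the modifier is "cellar village carp bench".
Inside "cellar village carp bench": head "bench", modifier "cellar village carp".
Inside "cellar village carp": head "carp" (specifically "village carp"), modifier "cellar".
Inside "village carp": head "carp", modifier "village".
Assembled: [[[cellar [village carp]] bench] healer].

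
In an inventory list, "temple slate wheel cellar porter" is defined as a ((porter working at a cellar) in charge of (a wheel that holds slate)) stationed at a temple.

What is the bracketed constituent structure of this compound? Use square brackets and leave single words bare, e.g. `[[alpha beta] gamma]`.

[temple [[slate wheel] [cellar porter]]]

At the top level: head "porter" (specifically "slate wheel cellar porter"); modifier "temple".
Inside "slate wheel cellar porter": head "porter" (specifically "cellar porter"), modifier "slate wheel".
Inside "slate wheel": head "wheel", modifier "slate".
Inside "cellar porter": head "porter", modifier "cellar".
Putting it together: [temple [[slate wheel] [cellar porter]]].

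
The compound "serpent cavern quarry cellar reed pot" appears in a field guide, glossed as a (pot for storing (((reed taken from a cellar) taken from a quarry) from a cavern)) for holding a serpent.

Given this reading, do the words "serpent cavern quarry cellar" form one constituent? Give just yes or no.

no

The top-level split is [serpent] [cavern quarry cellar reed pot]; the full structure is [serpent [[cavern [quarry [cellar reed]]] pot]].
"serpent cavern quarry cellar" straddles a constituent boundary, so it is not a single unit.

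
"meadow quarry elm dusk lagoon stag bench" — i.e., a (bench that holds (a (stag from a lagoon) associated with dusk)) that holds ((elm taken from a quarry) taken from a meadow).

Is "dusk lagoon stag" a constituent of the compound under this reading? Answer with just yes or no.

yes

The paraphrase groups the words so that "dusk lagoon stag" is one unit: it corresponds to a single parenthesized sub-phrase.
The full structure is [[meadow [quarry elm]] [[dusk [lagoon stag]] bench]], in which [dusk lagoon stag] is a constituent.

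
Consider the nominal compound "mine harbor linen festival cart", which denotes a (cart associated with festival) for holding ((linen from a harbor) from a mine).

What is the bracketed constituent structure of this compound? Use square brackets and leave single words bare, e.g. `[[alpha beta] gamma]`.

Overall it is a kind of cart (specifically "festival cart"); the modifier is "mine harbor linen".
Inside "mine harbor linen": head "linen" (specifically "harbor linen"), modifier "mine".
Inside "harbor linen": head "linen", modifier "harbor".
Inside "festival cart": head "cart", modifier "festival".
Putting it together: [[mine [harbor linen]] [festival cart]].

[[mine [harbor linen]] [festival cart]]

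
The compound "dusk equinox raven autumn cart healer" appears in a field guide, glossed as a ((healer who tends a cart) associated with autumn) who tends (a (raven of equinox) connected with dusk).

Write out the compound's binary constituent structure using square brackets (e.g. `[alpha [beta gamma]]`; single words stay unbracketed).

[[dusk [equinox raven]] [autumn [cart healer]]]

Overall it is a kind of healer (specifically "autumn cart healer"); the modifier is "dusk equinox raven".
"dusk equinox raven" → head "raven" (specifically "equinox raven"), modifier "dusk".
"equinox raven" → head "raven", modifier "equinox".
"autumn cart healer" → head "healer" (specifically "cart healer"), modifier "autumn".
"cart healer" → head "healer", modifier "cart".
So the structure is [[dusk [equinox raven]] [autumn [cart healer]]].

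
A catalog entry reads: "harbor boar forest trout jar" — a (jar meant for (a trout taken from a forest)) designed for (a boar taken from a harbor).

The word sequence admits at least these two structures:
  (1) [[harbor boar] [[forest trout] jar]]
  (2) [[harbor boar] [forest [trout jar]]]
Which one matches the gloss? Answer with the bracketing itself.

[[harbor boar] [[forest trout] jar]]

The paraphrase's head is the "jar" part ("forest trout jar"); its modifier is "harbor boar".
That top-level split, carried through the inner groups, gives [[harbor boar] [[forest trout] jar]].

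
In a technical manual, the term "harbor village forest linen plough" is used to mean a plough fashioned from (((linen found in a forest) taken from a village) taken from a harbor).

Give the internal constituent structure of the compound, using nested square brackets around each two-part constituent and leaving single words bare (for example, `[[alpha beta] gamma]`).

Whole compound: head "plough", modifier "harbor village forest linen".
Inside "harbor village forest linen": head "linen" (specifically "village forest linen"), modifier "harbor".
Inside "village forest linen": head "linen" (specifically "forest linen"), modifier "village".
Inside "forest linen": head "linen", modifier "forest".
Putting it together: [[harbor [village [forest linen]]] plough].

[[harbor [village [forest linen]]] plough]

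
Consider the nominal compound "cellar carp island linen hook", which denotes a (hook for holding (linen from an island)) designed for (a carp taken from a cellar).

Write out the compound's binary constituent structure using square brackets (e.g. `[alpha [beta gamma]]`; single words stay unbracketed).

Whole compound: head "hook" (specifically "island linen hook"), modifier "cellar carp".
Within "cellar carp", the head is "carp" and the modifier is "cellar".
Within "island linen hook", the head is "hook" and the modifier is "island linen".
Within "island linen", the head is "linen" and the modifier is "island".
Putting it together: [[cellar carp] [[island linen] hook]].

[[cellar carp] [[island linen] hook]]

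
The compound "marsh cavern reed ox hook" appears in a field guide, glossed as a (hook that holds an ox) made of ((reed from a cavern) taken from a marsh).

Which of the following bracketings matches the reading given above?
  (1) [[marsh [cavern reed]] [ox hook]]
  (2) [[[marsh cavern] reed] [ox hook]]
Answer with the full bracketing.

[[marsh [cavern reed]] [ox hook]]

The paraphrase's head is the "hook" part ("ox hook"); its modifier is "marsh cavern reed".
That top-level split, carried through the inner groups, gives [[marsh [cavern reed]] [ox hook]].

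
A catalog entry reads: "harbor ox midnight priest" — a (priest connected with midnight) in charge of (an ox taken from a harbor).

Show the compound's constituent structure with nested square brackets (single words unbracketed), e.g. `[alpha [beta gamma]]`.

[[harbor ox] [midnight priest]]

The outermost head in the paraphrase is "priest" (specifically "midnight priest"), modified by "harbor ox".
Inside "harbor ox": head "ox", modifier "harbor".
Inside "midnight priest": head "priest", modifier "midnight".
Assembled: [[harbor ox] [midnight priest]].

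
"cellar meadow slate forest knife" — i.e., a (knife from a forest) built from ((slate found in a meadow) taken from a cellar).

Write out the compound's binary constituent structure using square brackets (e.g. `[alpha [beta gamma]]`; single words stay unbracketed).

[[cellar [meadow slate]] [forest knife]]

At the top level: head "knife" (specifically "forest knife"); modifier "cellar meadow slate".
Within "cellar meadow slate", the head is "slate" (specifically "meadow slate") and the modifier is "cellar".
Within "meadow slate", the head is "slate" and the modifier is "meadow".
Within "forest knife", the head is "knife" and the modifier is "forest".
Putting it together: [[cellar [meadow slate]] [forest knife]].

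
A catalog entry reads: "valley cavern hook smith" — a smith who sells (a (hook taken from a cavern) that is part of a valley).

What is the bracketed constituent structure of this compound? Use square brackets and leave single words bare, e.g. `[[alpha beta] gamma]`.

[[valley [cavern hook]] smith]

The outermost head in the paraphrase is "smith", modified by "valley cavern hook".
"valley cavern hook" → head "hook" (specifically "cavern hook"), modifier "valley".
"cavern hook" → head "hook", modifier "cavern".
So the structure is [[valley [cavern hook]] smith].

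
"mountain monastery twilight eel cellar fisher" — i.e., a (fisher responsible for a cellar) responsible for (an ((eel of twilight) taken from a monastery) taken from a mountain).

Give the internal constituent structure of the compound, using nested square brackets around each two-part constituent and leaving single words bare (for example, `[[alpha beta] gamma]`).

Overall it is a kind of fisher (specifically "cellar fisher"); the modifier is "mountain monastery twilight eel".
Within "mountain monastery twilight eel", the head is "eel" (specifically "monastery twilight eel") and the modifier is "mountain".
Within "monastery twilight eel", the head is "eel" (specifically "twilight eel") and the modifier is "monastery".
Within "twilight eel", the head is "eel" and the modifier is "twilight".
Within "cellar fisher", the head is "fisher" and the modifier is "cellar".
So the structure is [[mountain [monastery [twilight eel]]] [cellar fisher]].

[[mountain [monastery [twilight eel]]] [cellar fisher]]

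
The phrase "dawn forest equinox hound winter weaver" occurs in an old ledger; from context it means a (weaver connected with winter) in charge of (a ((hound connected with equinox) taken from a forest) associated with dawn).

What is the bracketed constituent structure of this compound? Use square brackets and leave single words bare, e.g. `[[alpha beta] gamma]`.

At the top level: head "weaver" (specifically "winter weaver"); modifier "dawn forest equinox hound".
Inside "dawn forest equinox hound": head "hound" (specifically "forest equinox hound"), modifier "dawn".
Inside "forest equinox hound": head "hound" (specifically "equinox hound"), modifier "forest".
Inside "equinox hound": head "hound", modifier "equinox".
Inside "winter weaver": head "weaver", modifier "winter".
Assembled: [[dawn [forest [equinox hound]]] [winter weaver]].

[[dawn [forest [equinox hound]]] [winter weaver]]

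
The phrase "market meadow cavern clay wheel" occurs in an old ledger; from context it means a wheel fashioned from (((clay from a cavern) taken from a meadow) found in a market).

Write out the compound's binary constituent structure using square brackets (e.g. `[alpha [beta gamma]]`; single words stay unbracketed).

[[market [meadow [cavern clay]]] wheel]

Whole compound: head "wheel", modifier "market meadow cavern clay".
Within "market meadow cavern clay", the head is "clay" (specifically "meadow cavern clay") and the modifier is "market".
Within "meadow cavern clay", the head is "clay" (specifically "cavern clay") and the modifier is "meadow".
Within "cavern clay", the head is "clay" and the modifier is "cavern".
Assembled: [[market [meadow [cavern clay]]] wheel].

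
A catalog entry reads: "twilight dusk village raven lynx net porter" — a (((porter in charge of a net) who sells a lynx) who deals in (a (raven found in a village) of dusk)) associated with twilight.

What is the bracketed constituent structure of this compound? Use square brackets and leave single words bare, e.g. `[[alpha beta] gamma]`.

[twilight [[dusk [village raven]] [lynx [net porter]]]]

The outermost head in the paraphrase is "porter" (specifically "dusk village raven lynx net porter"), modified by "twilight".
Inside "dusk village raven lynx net porter": head "porter" (specifically "lynx net porter"), modifier "dusk village raven".
Inside "dusk village raven": head "raven" (specifically "village raven"), modifier "dusk".
Inside "village raven": head "raven", modifier "village".
Inside "lynx net porter": head "porter" (specifically "net porter"), modifier "lynx".
Inside "net porter": head "porter", modifier "net".
So the structure is [twilight [[dusk [village raven]] [lynx [net porter]]]].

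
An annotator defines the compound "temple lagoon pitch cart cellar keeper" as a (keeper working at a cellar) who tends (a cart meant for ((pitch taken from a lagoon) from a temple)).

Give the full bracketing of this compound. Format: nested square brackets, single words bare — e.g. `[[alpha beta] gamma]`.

The outermost head in the paraphrase is "keeper" (specifically "cellar keeper"), modified by "temple lagoon pitch cart".
Within "temple lagoon pitch cart", the head is "cart" and the modifier is "temple lagoon pitch".
Within "temple lagoon pitch", the head is "pitch" (specifically "lagoon pitch") and the modifier is "temple".
Within "lagoon pitch", the head is "pitch" and the modifier is "lagoon".
Within "cellar keeper", the head is "keeper" and the modifier is "cellar".
So the structure is [[[temple [lagoon pitch]] cart] [cellar keeper]].

[[[temple [lagoon pitch]] cart] [cellar keeper]]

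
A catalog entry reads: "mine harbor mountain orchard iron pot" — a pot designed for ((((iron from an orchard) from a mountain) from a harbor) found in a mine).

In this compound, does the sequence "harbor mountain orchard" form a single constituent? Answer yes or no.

The top-level split is [mine harbor mountain orchard iron] [pot]; the full structure is [[mine [harbor [mountain [orchard iron]]]] pot].
"harbor mountain orchard" straddles a constituent boundary, so it is not a single unit.

no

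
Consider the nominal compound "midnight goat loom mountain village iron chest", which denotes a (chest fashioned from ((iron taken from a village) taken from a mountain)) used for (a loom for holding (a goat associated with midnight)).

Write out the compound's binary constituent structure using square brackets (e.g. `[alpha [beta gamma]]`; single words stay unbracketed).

[[[midnight goat] loom] [[mountain [village iron]] chest]]

Overall it is a kind of chest (specifically "mountain village iron chest"); the modifier is "midnight goat loom".
"midnight goat loom" → head "loom", modifier "midnight goat".
"midnight goat" → head "goat", modifier "midnight".
"mountain village iron chest" → head "chest", modifier "mountain village iron".
"mountain village iron" → head "iron" (specifically "village iron"), modifier "mountain".
"village iron" → head "iron", modifier "village".
Putting it together: [[[midnight goat] loom] [[mountain [village iron]] chest]].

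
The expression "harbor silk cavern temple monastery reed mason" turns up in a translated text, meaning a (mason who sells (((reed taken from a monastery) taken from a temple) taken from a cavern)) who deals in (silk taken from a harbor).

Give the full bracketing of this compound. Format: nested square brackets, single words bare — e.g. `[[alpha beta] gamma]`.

[[harbor silk] [[cavern [temple [monastery reed]]] mason]]

Whole compound: head "mason" (specifically "cavern temple monastery reed mason"), modifier "harbor silk".
Within "harbor silk", the head is "silk" and the modifier is "harbor".
Within "cavern temple monastery reed mason", the head is "mason" and the modifier is "cavern temple monastery reed".
Within "cavern temple monastery reed", the head is "reed" (specifically "temple monastery reed") and the modifier is "cavern".
Within "temple monastery reed", the head is "reed" (specifically "monastery reed") and the modifier is "temple".
Within "monastery reed", the head is "reed" and the modifier is "monastery".
Putting it together: [[harbor silk] [[cavern [temple [monastery reed]]] mason]].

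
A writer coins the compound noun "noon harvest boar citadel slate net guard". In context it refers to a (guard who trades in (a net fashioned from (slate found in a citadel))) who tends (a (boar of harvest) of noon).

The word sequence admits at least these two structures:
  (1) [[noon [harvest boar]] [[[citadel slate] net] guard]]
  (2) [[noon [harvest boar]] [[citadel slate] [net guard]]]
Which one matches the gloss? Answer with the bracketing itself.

[[noon [harvest boar]] [[[citadel slate] net] guard]]

The paraphrase's head is the "guard" part ("citadel slate net guard"); its modifier is "noon harvest boar".
That top-level split, carried through the inner groups, gives [[noon [harvest boar]] [[[citadel slate] net] guard]].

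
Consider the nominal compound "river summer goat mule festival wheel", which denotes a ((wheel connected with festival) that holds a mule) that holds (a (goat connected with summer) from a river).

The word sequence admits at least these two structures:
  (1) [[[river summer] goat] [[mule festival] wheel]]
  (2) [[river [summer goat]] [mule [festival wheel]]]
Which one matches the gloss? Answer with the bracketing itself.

The paraphrase's head is the "wheel" part ("mule festival wheel"); its modifier is "river summer goat".
That top-level split, carried through the inner groups, gives [[river [summer goat]] [mule [festival wheel]]].

[[river [summer goat]] [mule [festival wheel]]]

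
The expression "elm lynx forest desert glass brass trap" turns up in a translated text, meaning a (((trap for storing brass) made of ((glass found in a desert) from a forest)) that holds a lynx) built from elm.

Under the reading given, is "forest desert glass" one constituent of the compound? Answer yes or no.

yes

The paraphrase groups the words so that "forest desert glass" is one unit: it corresponds to a single parenthesized sub-phrase.
The full structure is [elm [lynx [[forest [desert glass]] [brass trap]]]], in which [forest desert glass] is a constituent.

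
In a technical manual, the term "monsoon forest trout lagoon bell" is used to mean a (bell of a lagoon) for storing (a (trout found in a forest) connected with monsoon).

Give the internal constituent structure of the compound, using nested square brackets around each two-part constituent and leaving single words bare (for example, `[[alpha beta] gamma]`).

Whole compound: head "bell" (specifically "lagoon bell"), modifier "monsoon forest trout".
Inside "monsoon forest trout": head "trout" (specifically "forest trout"), modifier "monsoon".
Inside "forest trout": head "trout", modifier "forest".
Inside "lagoon bell": head "bell", modifier "lagoon".
So the structure is [[monsoon [forest trout]] [lagoon bell]].

[[monsoon [forest trout]] [lagoon bell]]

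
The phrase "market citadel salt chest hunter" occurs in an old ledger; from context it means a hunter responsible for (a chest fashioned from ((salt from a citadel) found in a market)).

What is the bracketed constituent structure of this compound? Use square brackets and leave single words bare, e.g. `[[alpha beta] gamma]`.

Overall it is a kind of hunter; the modifier is "market citadel salt chest".
Inside "market citadel salt chest": head "chest", modifier "market citadel salt".
Inside "market citadel salt": head "salt" (specifically "citadel salt"), modifier "market".
Inside "citadel salt": head "salt", modifier "citadel".
Putting it together: [[[market [citadel salt]] chest] hunter].

[[[market [citadel salt]] chest] hunter]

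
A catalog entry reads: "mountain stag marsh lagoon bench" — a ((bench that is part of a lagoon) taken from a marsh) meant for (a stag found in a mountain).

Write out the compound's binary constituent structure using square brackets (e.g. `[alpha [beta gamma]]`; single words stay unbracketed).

[[mountain stag] [marsh [lagoon bench]]]

Whole compound: head "bench" (specifically "marsh lagoon bench"), modifier "mountain stag".
"mountain stag" → head "stag", modifier "mountain".
"marsh lagoon bench" → head "bench" (specifically "lagoon bench"), modifier "marsh".
"lagoon bench" → head "bench", modifier "lagoon".
Putting it together: [[mountain stag] [marsh [lagoon bench]]].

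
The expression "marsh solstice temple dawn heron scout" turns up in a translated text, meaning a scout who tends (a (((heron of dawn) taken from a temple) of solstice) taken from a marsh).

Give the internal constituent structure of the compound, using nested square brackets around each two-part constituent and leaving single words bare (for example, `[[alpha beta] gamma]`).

At the top level: head "scout"; modifier "marsh solstice temple dawn heron".
"marsh solstice temple dawn heron" → head "heron" (specifically "solstice temple dawn heron"), modifier "marsh".
"solstice temple dawn heron" → head "heron" (specifically "temple dawn heron"), modifier "solstice".
"temple dawn heron" → head "heron" (specifically "dawn heron"), modifier "temple".
"dawn heron" → head "heron", modifier "dawn".
Putting it together: [[marsh [solstice [temple [dawn heron]]]] scout].

[[marsh [solstice [temple [dawn heron]]]] scout]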